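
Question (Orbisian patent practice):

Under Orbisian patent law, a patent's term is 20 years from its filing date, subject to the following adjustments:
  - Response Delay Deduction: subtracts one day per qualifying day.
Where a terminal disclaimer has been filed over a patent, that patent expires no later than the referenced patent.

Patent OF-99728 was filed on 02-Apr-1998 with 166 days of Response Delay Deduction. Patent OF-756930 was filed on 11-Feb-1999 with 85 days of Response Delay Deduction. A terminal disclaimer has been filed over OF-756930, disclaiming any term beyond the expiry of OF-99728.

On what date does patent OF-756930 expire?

2017-10-18

Natural term of OF-756930:
  Base: filing + 20 years → 11 February 2019.
  Response Delay Deduction: −85 days → 18 November 2018.
Expiry of referenced patent OF-99728:
  Base: filing + 20 years → 2 April 2018.
  Response Delay Deduction: −166 days → 18 October 2017.
Terminal disclaimer: OF-756930 expires on the earlier of 18 November 2018 and 18 October 2017.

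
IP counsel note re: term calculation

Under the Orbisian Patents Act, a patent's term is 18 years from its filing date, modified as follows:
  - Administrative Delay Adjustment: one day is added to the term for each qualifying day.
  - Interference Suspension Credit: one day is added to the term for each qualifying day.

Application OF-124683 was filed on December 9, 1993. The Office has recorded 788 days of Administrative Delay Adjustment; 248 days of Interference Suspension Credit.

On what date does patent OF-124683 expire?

2014-10-10

Base term: filing date + 18 years → 9 December 2011.
Administrative Delay Adjustment: +788 days → 4 February 2014.
Interference Suspension Credit: +248 days → 10 October 2014.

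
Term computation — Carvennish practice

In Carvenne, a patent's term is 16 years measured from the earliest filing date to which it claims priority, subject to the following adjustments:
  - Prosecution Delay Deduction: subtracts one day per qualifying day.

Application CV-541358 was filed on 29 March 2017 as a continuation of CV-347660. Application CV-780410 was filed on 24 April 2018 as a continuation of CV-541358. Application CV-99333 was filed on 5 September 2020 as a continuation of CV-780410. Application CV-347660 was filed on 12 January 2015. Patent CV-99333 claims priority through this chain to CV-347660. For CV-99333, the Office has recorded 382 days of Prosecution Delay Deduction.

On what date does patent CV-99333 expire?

Earliest priority filing: 12 January 2015.
Base term: 12 January 2015 + 16 years → 12 January 2031.
Prosecution Delay Deduction: −382 days → 26 December 2029.

December 26, 2029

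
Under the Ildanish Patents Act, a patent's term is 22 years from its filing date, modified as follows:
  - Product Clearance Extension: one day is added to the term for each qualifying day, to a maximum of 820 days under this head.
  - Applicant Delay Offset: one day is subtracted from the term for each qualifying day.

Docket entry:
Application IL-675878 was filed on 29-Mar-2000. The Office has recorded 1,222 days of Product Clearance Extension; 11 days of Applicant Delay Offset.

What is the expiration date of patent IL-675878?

Base term: filing date + 22 years → 29 March 2022.
Product Clearance Extension: 1222 days claimed exceeds the 820-day cap, so +820 days → 26 June 2024.
Applicant Delay Offset: −11 days → 15 June 2024.

June 15, 2024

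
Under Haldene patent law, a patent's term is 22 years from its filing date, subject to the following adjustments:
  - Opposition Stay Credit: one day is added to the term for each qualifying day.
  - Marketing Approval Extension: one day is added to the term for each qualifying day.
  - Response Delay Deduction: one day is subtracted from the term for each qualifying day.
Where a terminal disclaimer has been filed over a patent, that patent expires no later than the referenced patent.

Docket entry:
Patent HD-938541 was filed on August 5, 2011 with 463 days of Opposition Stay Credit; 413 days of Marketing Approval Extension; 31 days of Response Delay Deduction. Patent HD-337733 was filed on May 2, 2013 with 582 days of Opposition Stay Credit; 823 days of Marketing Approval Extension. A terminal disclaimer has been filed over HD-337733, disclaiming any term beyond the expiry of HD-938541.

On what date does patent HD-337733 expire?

2035-11-28

Natural term of HD-337733:
  Base: filing + 22 years → 2 May 2035.
  Opposition Stay Credit: +582 days → 4 December 2036.
  Marketing Approval Extension: +823 days → 7 March 2039.
Expiry of referenced patent HD-938541:
  Base: filing + 22 years → 5 August 2033.
  Opposition Stay Credit: +463 days → 11 November 2034.
  Marketing Approval Extension: +413 days → 29 December 2035.
  Response Delay Deduction: −31 days → 28 November 2035.
Terminal disclaimer: HD-337733 expires on the earlier of 7 March 2039 and 28 November 2035.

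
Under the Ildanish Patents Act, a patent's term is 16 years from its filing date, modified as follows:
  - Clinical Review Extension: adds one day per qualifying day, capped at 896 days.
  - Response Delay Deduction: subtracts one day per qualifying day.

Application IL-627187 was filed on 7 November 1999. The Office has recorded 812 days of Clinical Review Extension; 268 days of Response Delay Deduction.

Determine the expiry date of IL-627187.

2017-05-04

Base term: filing date + 16 years → 7 November 2015.
Clinical Review Extension: 812 days (within the 896-day cap) → +812 days → 27 January 2018.
Response Delay Deduction: −268 days → 4 May 2017.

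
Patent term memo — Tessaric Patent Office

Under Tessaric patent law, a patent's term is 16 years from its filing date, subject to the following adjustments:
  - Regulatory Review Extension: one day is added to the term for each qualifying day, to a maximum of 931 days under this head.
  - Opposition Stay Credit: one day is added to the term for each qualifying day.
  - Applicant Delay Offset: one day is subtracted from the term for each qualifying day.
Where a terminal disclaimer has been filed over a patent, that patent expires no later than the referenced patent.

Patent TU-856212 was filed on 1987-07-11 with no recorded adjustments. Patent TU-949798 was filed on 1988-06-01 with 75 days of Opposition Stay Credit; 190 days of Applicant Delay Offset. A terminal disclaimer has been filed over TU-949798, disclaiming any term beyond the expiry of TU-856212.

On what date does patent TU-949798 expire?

Natural term of TU-949798:
  Base: filing + 16 years → 1 June 2004.
  Opposition Stay Credit: +75 days → 15 August 2004.
  Applicant Delay Offset: −190 days → 7 February 2004.
Expiry of referenced patent TU-856212:
  Base: filing + 16 years → 11 July 2003.
Terminal disclaimer: TU-949798 expires on the earlier of 7 February 2004 and 11 July 2003.

July 11, 2003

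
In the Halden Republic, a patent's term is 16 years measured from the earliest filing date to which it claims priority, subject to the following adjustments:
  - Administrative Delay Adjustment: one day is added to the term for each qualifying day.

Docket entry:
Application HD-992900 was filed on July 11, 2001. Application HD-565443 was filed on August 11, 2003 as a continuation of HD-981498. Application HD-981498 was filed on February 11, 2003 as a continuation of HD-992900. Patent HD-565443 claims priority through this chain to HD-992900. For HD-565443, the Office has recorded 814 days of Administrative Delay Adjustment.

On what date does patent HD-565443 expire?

Earliest priority filing: 11 July 2001.
Base term: 11 July 2001 + 16 years → 11 July 2017.
Administrative Delay Adjustment: +814 days → 3 October 2019.

October 3, 2019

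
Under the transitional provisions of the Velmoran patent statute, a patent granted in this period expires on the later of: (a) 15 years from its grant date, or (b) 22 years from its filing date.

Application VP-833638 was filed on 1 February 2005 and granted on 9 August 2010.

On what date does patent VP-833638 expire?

(a) grant + 15 years → 9 August 2025.
(b) filing + 22 years → 1 February 2027.
Later of the two: 1 February 2027.

February 1, 2027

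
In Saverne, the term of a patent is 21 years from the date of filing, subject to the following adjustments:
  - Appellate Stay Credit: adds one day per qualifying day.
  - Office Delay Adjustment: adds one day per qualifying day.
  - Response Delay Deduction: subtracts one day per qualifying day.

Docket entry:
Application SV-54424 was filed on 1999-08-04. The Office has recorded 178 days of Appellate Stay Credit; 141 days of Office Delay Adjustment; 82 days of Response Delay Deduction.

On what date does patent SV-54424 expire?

Base term: filing date + 21 years → 4 August 2020.
Appellate Stay Credit: +178 days → 29 January 2021.
Office Delay Adjustment: +141 days → 19 June 2021.
Response Delay Deduction: −82 days → 29 March 2021.

March 29, 2021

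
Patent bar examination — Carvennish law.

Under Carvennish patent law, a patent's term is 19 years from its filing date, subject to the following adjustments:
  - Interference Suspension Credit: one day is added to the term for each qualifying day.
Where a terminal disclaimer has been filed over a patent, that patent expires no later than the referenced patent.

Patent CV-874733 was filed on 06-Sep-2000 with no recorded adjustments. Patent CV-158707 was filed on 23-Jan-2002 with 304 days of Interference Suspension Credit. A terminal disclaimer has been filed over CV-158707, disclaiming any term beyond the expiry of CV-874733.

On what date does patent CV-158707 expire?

2019-09-06

Natural term of CV-158707:
  Base: filing + 19 years → 23 January 2021.
  Interference Suspension Credit: +304 days → 23 November 2021.
Expiry of referenced patent CV-874733:
  Base: filing + 19 years → 6 September 2019.
Terminal disclaimer: CV-158707 expires on the earlier of 23 November 2021 and 6 September 2019.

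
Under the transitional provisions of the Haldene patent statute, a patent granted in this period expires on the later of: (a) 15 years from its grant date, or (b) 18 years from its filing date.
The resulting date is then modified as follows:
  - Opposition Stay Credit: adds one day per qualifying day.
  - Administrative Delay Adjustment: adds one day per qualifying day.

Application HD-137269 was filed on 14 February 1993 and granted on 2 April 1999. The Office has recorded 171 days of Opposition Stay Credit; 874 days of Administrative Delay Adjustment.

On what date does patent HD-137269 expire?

(a) grant + 15 years → 2 April 2014.
(b) filing + 18 years → 14 February 2011.
Later of the two: 2 April 2014.
Opposition Stay Credit: +171 days → 20 September 2014.
Administrative Delay Adjustment: +874 days → 10 February 2017.

2017-02-10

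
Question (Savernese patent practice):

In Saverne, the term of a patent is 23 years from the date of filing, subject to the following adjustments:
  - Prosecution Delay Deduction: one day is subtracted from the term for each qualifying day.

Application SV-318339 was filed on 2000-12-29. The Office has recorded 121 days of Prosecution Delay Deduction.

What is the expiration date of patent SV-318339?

2023-08-30

Base term: filing date + 23 years → 29 December 2023.
Prosecution Delay Deduction: −121 days → 30 August 2023.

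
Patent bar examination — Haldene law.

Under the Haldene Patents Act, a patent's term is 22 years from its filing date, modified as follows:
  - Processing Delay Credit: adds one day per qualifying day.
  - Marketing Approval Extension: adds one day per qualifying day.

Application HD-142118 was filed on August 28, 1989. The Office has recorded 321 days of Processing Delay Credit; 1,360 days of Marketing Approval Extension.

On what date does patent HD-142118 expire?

Base term: filing date + 22 years → 28 August 2011.
Processing Delay Credit: +321 days → 14 July 2012.
Marketing Approval Extension: +1360 days → 4 April 2016.

2016-04-04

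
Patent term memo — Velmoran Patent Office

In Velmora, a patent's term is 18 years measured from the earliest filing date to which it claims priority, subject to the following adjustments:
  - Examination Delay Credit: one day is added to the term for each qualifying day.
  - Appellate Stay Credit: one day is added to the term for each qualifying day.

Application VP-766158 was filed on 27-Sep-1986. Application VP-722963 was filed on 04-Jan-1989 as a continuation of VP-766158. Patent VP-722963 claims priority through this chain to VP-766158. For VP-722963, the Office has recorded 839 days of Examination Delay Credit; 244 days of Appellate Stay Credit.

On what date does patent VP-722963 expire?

Earliest priority filing: 27 September 1986.
Base term: 27 September 1986 + 18 years → 27 September 2004.
Examination Delay Credit: +839 days → 14 January 2007.
Appellate Stay Credit: +244 days → 15 September 2007.

2007-09-15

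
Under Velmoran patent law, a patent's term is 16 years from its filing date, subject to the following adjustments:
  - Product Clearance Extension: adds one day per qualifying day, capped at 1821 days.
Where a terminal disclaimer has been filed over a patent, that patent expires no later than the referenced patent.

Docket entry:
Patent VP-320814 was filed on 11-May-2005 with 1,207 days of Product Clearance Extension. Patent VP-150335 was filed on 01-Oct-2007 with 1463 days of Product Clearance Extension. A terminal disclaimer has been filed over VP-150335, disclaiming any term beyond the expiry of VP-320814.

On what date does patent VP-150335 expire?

August 30, 2024

Natural term of VP-150335:
  Base: filing + 16 years → 1 October 2023.
  Product Clearance Extension: 1463 days (within the 1821-day cap) → +1463 days → 3 October 2027.
Expiry of referenced patent VP-320814:
  Base: filing + 16 years → 11 May 2021.
  Product Clearance Extension: 1207 days (within the 1821-day cap) → +1207 days → 30 August 2024.
Terminal disclaimer: VP-150335 expires on the earlier of 3 October 2027 and 30 August 2024.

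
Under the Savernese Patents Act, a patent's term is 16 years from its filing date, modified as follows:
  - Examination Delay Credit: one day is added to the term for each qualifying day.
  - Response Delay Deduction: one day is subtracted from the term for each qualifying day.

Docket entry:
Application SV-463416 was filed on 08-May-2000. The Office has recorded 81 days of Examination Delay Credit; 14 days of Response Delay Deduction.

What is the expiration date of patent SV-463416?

2016-07-14

Base term: filing date + 16 years → 8 May 2016.
Examination Delay Credit: +81 days → 28 July 2016.
Response Delay Deduction: −14 days → 14 July 2016.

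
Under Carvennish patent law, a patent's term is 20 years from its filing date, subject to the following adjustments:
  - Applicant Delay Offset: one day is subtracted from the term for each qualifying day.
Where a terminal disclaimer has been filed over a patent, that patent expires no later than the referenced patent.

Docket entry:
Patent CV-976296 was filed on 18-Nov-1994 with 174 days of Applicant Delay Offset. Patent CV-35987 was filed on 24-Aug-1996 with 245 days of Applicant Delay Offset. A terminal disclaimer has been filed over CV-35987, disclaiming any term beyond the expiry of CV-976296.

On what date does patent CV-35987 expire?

2014-05-28

Natural term of CV-35987:
  Base: filing + 20 years → 24 August 2016.
  Applicant Delay Offset: −245 days → 23 December 2015.
Expiry of referenced patent CV-976296:
  Base: filing + 20 years → 18 November 2014.
  Applicant Delay Offset: −174 days → 28 May 2014.
Terminal disclaimer: CV-35987 expires on the earlier of 23 December 2015 and 28 May 2014.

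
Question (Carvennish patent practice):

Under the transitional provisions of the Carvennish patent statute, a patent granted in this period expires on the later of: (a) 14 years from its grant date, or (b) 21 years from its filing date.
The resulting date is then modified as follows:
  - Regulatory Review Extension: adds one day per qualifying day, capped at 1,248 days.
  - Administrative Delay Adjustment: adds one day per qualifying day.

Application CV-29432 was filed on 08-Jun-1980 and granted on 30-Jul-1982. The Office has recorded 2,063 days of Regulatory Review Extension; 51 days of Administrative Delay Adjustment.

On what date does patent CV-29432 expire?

(a) grant + 14 years → 30 July 1996.
(b) filing + 21 years → 8 June 2001.
Later of the two: 8 June 2001.
Regulatory Review Extension: 2063 days claimed exceeds the 1248-day cap, so +1248 days → 7 November 2004.
Administrative Delay Adjustment: +51 days → 28 December 2004.

2004-12-28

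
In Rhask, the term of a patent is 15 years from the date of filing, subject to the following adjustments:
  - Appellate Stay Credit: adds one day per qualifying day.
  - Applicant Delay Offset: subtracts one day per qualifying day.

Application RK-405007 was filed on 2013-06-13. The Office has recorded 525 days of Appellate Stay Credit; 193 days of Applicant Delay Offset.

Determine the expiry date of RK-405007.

Base term: filing date + 15 years → 13 June 2028.
Appellate Stay Credit: +525 days → 20 November 2029.
Applicant Delay Offset: −193 days → 11 May 2029.

2029-05-11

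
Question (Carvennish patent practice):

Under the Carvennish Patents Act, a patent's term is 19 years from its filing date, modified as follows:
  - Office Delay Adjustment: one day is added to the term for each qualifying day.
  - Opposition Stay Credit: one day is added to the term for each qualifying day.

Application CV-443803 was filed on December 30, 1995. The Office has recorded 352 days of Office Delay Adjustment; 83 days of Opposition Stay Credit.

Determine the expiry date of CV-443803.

March 9, 2016

Base term: filing date + 19 years → 30 December 2014.
Office Delay Adjustment: +352 days → 17 December 2015.
Opposition Stay Credit: +83 days → 9 March 2016.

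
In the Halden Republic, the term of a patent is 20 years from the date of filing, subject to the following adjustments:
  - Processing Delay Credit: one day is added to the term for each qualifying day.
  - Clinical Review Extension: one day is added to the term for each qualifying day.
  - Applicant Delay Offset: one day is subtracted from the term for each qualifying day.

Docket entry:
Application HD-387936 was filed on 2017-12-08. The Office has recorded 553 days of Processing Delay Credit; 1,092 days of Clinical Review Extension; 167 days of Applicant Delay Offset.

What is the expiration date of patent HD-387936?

Base term: filing date + 20 years → 8 December 2037.
Processing Delay Credit: +553 days → 14 June 2039.
Clinical Review Extension: +1092 days → 10 June 2042.
Applicant Delay Offset: −167 days → 25 December 2041.

2041-12-25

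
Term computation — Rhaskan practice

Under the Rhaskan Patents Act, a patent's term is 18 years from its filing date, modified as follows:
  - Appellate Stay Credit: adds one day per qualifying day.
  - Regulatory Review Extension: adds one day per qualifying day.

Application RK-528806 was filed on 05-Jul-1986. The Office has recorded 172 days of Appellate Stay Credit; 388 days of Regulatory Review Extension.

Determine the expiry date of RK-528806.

Base term: filing date + 18 years → 5 July 2004.
Appellate Stay Credit: +172 days → 24 December 2004.
Regulatory Review Extension: +388 days → 16 January 2006.

January 16, 2006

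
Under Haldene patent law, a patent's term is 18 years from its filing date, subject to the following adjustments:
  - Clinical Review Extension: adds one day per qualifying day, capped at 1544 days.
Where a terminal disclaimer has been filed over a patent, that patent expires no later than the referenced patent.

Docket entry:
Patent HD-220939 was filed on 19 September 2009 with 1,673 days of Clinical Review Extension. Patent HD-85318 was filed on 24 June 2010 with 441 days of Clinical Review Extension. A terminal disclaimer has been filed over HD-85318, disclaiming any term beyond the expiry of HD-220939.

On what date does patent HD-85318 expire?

Natural term of HD-85318:
  Base: filing + 18 years → 24 June 2028.
  Clinical Review Extension: 441 days (within the 1544-day cap) → +441 days → 8 September 2029.
Expiry of referenced patent HD-220939:
  Base: filing + 18 years → 19 September 2027.
  Clinical Review Extension: 1673 days claimed exceeds the 1544-day cap, so +1544 days → 11 December 2031.
Terminal disclaimer: HD-85318 expires on the earlier of 8 September 2029 and 11 December 2031.

2029-09-08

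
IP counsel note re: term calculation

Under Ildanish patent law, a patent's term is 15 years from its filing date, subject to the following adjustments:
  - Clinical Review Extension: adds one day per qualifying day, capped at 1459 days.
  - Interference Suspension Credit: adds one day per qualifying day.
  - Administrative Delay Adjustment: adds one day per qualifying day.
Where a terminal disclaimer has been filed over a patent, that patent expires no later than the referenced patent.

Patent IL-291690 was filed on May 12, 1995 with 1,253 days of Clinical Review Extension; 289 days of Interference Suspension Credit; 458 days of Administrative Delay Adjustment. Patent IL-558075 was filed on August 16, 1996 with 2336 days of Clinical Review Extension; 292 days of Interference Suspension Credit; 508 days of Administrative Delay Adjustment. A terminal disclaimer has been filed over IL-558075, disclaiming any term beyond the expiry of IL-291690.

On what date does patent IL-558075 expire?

November 2, 2015

Natural term of IL-558075:
  Base: filing + 15 years → 16 August 2011.
  Clinical Review Extension: 2336 days claimed exceeds the 1459-day cap, so +1459 days → 14 August 2015.
  Interference Suspension Credit: +292 days → 1 June 2016.
  Administrative Delay Adjustment: +508 days → 22 October 2017.
Expiry of referenced patent IL-291690:
  Base: filing + 15 years → 12 May 2010.
  Clinical Review Extension: 1253 days (within the 1459-day cap) → +1253 days → 16 October 2013.
  Interference Suspension Credit: +289 days → 1 August 2014.
  Administrative Delay Adjustment: +458 days → 2 November 2015.
Terminal disclaimer: IL-558075 expires on the earlier of 22 October 2017 and 2 November 2015.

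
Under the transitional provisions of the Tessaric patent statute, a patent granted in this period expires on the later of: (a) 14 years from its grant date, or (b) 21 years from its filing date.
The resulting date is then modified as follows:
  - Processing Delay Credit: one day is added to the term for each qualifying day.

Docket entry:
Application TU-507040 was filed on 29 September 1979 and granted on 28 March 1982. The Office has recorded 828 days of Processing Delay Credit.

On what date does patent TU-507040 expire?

January 5, 2003

(a) grant + 14 years → 28 March 1996.
(b) filing + 21 years → 29 September 2000.
Later of the two: 29 September 2000.
Processing Delay Credit: +828 days → 5 January 2003.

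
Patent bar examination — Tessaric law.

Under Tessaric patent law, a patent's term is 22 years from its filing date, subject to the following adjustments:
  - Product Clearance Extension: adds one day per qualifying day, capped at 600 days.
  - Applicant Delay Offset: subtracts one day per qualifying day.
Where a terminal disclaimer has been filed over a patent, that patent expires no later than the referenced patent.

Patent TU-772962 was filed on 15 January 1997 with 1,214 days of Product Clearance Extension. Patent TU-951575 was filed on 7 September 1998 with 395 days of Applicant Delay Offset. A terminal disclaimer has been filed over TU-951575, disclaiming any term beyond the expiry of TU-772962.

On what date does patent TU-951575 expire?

August 9, 2019

Natural term of TU-951575:
  Base: filing + 22 years → 7 September 2020.
  Applicant Delay Offset: −395 days → 9 August 2019.
Expiry of referenced patent TU-772962:
  Base: filing + 22 years → 15 January 2019.
  Product Clearance Extension: 1214 days claimed exceeds the 600-day cap, so +600 days → 6 September 2020.
Terminal disclaimer: TU-951575 expires on the earlier of 9 August 2019 and 6 September 2020.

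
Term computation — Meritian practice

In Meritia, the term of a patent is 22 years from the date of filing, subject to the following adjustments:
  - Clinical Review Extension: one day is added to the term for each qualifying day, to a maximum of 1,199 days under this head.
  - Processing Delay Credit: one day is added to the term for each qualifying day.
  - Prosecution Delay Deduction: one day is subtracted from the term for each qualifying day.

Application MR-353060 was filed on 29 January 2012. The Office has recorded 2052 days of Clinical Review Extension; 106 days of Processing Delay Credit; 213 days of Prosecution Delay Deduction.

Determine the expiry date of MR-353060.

January 25, 2037

Base term: filing date + 22 years → 29 January 2034.
Clinical Review Extension: 2052 days claimed exceeds the 1199-day cap, so +1199 days → 12 May 2037.
Processing Delay Credit: +106 days → 26 August 2037.
Prosecution Delay Deduction: −213 days → 25 January 2037.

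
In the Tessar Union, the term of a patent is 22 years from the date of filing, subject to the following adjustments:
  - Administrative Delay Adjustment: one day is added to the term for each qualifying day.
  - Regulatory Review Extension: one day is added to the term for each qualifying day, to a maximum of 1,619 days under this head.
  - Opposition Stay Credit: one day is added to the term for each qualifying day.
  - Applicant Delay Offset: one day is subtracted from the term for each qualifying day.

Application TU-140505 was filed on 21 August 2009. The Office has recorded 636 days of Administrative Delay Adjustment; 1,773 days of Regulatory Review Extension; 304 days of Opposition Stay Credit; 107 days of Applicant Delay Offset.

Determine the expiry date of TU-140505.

May 8, 2038

Base term: filing date + 22 years → 21 August 2031.
Administrative Delay Adjustment: +636 days → 18 May 2033.
Regulatory Review Extension: 1773 days claimed exceeds the 1619-day cap, so +1619 days → 23 October 2037.
Opposition Stay Credit: +304 days → 23 August 2038.
Applicant Delay Offset: −107 days → 8 May 2038.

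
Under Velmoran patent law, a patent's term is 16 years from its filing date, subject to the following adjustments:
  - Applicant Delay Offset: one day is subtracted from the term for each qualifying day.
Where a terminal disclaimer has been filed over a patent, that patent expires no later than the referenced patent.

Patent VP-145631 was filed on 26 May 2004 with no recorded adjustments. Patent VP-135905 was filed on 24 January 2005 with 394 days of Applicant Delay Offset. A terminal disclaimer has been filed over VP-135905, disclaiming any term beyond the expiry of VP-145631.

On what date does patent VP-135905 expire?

December 27, 2019

Natural term of VP-135905:
  Base: filing + 16 years → 24 January 2021.
  Applicant Delay Offset: −394 days → 27 December 2019.
Expiry of referenced patent VP-145631:
  Base: filing + 16 years → 26 May 2020.
Terminal disclaimer: VP-135905 expires on the earlier of 27 December 2019 and 26 May 2020.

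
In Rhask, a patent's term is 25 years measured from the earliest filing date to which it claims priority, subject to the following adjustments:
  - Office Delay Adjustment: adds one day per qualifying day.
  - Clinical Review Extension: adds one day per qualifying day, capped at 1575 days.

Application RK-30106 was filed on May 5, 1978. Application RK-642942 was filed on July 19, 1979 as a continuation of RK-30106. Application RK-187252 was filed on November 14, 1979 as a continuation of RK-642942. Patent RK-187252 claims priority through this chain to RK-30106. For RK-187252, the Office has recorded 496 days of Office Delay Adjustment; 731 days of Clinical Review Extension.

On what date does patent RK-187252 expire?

Earliest priority filing: 5 May 1978.
Base term: 5 May 1978 + 25 years → 5 May 2003.
Office Delay Adjustment: +496 days → 12 September 2004.
Clinical Review Extension: 731 days (within the 1575-day cap) → +731 days → 13 September 2006.

September 13, 2006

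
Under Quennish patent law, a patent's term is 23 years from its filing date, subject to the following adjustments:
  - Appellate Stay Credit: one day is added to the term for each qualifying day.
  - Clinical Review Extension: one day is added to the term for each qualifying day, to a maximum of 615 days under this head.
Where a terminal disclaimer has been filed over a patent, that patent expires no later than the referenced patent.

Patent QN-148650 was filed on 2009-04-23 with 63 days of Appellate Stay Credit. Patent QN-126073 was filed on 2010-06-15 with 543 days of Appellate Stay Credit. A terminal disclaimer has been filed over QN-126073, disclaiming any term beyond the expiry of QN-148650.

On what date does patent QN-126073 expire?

June 25, 2032

Natural term of QN-126073:
  Base: filing + 23 years → 15 June 2033.
  Appellate Stay Credit: +543 days → 10 December 2034.
Expiry of referenced patent QN-148650:
  Base: filing + 23 years → 23 April 2032.
  Appellate Stay Credit: +63 days → 25 June 2032.
Terminal disclaimer: QN-126073 expires on the earlier of 10 December 2034 and 25 June 2032.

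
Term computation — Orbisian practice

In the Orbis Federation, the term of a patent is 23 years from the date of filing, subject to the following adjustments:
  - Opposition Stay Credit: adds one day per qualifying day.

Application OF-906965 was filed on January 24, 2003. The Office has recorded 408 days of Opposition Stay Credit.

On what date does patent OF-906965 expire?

March 8, 2027

Base term: filing date + 23 years → 24 January 2026.
Opposition Stay Credit: +408 days → 8 March 2027.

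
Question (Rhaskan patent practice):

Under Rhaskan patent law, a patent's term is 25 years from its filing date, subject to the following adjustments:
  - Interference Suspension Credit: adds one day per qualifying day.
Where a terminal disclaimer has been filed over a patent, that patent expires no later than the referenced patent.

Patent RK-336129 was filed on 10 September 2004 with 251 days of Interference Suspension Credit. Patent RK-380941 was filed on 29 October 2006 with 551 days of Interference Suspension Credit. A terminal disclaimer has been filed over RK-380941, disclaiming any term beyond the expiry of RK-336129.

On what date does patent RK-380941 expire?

2030-05-19

Natural term of RK-380941:
  Base: filing + 25 years → 29 October 2031.
  Interference Suspension Credit: +551 days → 2 May 2033.
Expiry of referenced patent RK-336129:
  Base: filing + 25 years → 10 September 2029.
  Interference Suspension Credit: +251 days → 19 May 2030.
Terminal disclaimer: RK-380941 expires on the earlier of 2 May 2033 and 19 May 2030.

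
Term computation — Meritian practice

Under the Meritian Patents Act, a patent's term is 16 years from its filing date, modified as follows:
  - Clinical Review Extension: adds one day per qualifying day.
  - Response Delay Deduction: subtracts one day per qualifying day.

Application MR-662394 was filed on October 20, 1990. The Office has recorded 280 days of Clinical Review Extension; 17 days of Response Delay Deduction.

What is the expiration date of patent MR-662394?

Base term: filing date + 16 years → 20 October 2006.
Clinical Review Extension: +280 days → 27 July 2007.
Response Delay Deduction: −17 days → 10 July 2007.

July 10, 2007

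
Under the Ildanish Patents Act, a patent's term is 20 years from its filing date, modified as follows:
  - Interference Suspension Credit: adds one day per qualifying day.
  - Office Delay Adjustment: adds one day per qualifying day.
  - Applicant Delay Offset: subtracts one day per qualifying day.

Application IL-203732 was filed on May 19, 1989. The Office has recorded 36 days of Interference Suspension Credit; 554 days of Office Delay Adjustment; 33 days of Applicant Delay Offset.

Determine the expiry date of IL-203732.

Base term: filing date + 20 years → 19 May 2009.
Interference Suspension Credit: +36 days → 24 June 2009.
Office Delay Adjustment: +554 days → 30 December 2010.
Applicant Delay Offset: −33 days → 27 November 2010.

November 27, 2010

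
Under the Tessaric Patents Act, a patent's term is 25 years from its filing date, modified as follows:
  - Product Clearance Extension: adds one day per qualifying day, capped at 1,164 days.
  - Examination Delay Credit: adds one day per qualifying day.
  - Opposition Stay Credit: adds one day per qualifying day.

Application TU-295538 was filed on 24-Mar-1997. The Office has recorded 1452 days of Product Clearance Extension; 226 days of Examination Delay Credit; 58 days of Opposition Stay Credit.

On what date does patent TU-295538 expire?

Base term: filing date + 25 years → 24 March 2022.
Product Clearance Extension: 1452 days claimed exceeds the 1164-day cap, so +1164 days → 31 May 2025.
Examination Delay Credit: +226 days → 12 January 2026.
Opposition Stay Credit: +58 days → 11 March 2026.

2026-03-11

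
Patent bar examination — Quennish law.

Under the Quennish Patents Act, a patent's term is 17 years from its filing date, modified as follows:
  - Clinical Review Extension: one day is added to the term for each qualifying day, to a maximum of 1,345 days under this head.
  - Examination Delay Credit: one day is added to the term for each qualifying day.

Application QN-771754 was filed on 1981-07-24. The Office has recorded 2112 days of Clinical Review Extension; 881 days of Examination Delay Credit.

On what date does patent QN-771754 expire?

2004-08-27

Base term: filing date + 17 years → 24 July 1998.
Clinical Review Extension: 2112 days claimed exceeds the 1345-day cap, so +1345 days → 30 March 2002.
Examination Delay Credit: +881 days → 27 August 2004.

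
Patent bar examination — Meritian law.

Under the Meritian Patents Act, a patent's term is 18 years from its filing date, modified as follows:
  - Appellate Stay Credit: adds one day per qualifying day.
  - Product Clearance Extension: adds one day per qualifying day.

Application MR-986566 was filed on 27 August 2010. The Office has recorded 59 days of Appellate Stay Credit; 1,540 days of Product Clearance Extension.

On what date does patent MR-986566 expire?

January 12, 2033

Base term: filing date + 18 years → 27 August 2028.
Appellate Stay Credit: +59 days → 25 October 2028.
Product Clearance Extension: +1540 days → 12 January 2033.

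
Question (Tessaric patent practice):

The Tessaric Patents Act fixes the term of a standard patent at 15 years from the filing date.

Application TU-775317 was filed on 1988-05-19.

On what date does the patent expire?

Filing date + 15 years → 19 May 2003.

May 19, 2003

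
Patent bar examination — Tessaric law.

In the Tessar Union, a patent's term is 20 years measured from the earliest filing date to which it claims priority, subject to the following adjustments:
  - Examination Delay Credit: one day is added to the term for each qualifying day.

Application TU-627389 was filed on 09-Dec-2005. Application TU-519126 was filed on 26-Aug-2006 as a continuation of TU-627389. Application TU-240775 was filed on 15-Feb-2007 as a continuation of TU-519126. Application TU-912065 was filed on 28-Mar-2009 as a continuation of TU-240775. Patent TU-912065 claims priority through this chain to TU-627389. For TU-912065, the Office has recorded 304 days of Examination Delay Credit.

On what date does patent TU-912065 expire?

Earliest priority filing: 9 December 2005.
Base term: 9 December 2005 + 20 years → 9 December 2025.
Examination Delay Credit: +304 days → 9 October 2026.

2026-10-09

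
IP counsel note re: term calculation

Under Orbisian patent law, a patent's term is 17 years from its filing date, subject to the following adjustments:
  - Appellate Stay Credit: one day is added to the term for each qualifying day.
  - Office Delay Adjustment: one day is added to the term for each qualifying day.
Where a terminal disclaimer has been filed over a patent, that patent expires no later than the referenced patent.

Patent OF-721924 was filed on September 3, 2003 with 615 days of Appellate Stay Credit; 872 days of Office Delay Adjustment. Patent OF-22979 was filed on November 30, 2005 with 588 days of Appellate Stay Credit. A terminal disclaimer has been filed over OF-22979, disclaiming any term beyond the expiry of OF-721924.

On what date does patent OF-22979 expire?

Natural term of OF-22979:
  Base: filing + 17 years → 30 November 2022.
  Appellate Stay Credit: +588 days → 10 July 2024.
Expiry of referenced patent OF-721924:
  Base: filing + 17 years → 3 September 2020.
  Appellate Stay Credit: +615 days → 11 May 2022.
  Office Delay Adjustment: +872 days → 29 September 2024.
Terminal disclaimer: OF-22979 expires on the earlier of 10 July 2024 and 29 September 2024.

July 10, 2024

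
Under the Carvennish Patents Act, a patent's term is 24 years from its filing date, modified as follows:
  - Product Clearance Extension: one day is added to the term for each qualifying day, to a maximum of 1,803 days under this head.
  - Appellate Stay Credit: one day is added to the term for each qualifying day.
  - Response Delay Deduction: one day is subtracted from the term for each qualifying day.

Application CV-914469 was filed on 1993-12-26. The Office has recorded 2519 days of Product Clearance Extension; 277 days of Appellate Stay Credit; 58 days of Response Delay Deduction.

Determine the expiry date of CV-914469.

Base term: filing date + 24 years → 26 December 2017.
Product Clearance Extension: 2519 days claimed exceeds the 1803-day cap, so +1803 days → 3 December 2022.
Appellate Stay Credit: +277 days → 6 September 2023.
Response Delay Deduction: −58 days → 10 July 2023.

2023-07-10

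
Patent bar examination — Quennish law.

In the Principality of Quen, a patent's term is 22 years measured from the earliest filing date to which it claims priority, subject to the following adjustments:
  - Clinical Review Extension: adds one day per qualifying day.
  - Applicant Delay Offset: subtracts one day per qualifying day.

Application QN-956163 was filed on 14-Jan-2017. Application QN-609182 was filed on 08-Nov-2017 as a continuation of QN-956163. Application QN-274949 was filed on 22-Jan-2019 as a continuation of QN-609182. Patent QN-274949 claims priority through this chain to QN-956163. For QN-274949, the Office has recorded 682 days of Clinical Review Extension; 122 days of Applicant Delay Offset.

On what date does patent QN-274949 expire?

July 27, 2040

Earliest priority filing: 14 January 2017.
Base term: 14 January 2017 + 22 years → 14 January 2039.
Clinical Review Extension: +682 days → 26 November 2040.
Applicant Delay Offset: −122 days → 27 July 2040.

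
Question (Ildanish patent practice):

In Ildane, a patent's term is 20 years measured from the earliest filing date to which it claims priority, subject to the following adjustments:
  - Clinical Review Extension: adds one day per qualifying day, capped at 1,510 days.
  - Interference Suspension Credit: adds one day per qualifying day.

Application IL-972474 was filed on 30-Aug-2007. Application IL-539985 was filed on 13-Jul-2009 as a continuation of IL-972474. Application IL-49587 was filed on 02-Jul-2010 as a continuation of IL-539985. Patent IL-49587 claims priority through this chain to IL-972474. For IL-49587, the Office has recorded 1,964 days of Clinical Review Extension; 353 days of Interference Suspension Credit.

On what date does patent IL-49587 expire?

Earliest priority filing: 30 August 2007.
Base term: 30 August 2007 + 20 years → 30 August 2027.
Clinical Review Extension: 1964 days claimed exceeds the 1510-day cap, so +1510 days → 18 October 2031.
Interference Suspension Credit: +353 days → 5 October 2032.

October 5, 2032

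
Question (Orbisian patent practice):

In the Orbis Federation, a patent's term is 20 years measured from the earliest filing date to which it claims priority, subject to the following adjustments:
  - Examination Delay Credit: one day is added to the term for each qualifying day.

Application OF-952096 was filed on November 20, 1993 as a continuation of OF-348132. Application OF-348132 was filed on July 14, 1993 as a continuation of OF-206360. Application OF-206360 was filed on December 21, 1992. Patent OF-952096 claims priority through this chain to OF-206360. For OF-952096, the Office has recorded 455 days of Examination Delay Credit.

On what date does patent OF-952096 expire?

2014-03-21

Earliest priority filing: 21 December 1992.
Base term: 21 December 1992 + 20 years → 21 December 2012.
Examination Delay Credit: +455 days → 21 March 2014.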